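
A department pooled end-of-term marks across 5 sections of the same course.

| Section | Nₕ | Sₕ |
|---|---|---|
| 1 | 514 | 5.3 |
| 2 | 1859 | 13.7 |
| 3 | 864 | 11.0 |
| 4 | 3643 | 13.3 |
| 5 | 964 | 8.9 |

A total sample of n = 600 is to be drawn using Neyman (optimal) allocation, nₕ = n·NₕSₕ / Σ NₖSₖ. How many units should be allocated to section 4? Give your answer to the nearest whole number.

307

Σ NₕSₕ = 514·5.3 + 1859·13.7 + 864·11.0 + 3643·13.3 + 964·8.9 = 94728.
Share for 4: 48451.9/94728 = 0.51148.
n_4 = 600 × 0.51148 = 306.891... → 307.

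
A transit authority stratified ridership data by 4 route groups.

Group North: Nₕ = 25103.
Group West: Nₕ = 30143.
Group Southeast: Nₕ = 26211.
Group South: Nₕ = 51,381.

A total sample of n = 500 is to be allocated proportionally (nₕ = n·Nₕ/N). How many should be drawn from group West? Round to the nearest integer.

113

Share of group West = 30143/132838 = 0.22692.
Allocate 500 × 0.22692 = 113.458... → 113.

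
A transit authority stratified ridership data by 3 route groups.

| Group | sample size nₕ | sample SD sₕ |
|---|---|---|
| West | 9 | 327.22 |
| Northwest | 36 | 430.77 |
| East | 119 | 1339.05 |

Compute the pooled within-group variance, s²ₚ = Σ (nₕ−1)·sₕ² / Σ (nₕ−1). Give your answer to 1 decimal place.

1359824.6

Degrees of freedom: 8 + 35 + 118 = 161.
Σ(nₕ−1)sₕ² = 8·107072.9284 + 35·185562.7929 + 118·1793054.9025 = 218931759.6737.
s²ₚ = 218931759.6737 / 161 = 1359824.594... → 1359824.6.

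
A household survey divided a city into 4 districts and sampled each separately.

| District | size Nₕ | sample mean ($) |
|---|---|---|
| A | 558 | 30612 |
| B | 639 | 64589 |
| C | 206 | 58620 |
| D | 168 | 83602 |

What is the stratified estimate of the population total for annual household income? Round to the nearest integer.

Population total = Σ Nₕ·x̄ₕ (each stratum's size times its mean).
558·30612 + 639·64589 + 206·58620 + 168·83602 = 17081496 + 41272371 + 12075720 + 14045136 = 84474723.

84474723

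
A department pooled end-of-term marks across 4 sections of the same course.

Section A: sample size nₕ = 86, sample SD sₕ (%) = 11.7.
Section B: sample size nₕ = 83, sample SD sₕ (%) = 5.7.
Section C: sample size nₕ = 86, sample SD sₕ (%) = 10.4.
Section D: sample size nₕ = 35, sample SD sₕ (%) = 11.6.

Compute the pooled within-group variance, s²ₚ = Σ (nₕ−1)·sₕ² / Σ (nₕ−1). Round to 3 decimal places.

A: (86−1)·11.7² = 85·136.89 = 11635.65
B: (83−1)·5.7² = 82·32.49 = 2664.18
C: (86−1)·10.4² = 85·108.16 = 9193.6
D: (35−1)·11.6² = 34·134.56 = 4575.04
Numerator = 28068.47; denominator = Σ(nₕ−1) = 286.
s²ₚ = 28068.47/286 = 98.14150... → 98.142.

98.142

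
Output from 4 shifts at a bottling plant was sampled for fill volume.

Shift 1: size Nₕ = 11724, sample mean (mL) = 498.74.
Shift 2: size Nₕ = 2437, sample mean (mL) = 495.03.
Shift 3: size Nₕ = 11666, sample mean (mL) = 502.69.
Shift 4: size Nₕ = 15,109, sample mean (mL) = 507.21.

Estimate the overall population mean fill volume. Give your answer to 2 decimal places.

N = 40936; weights Wₕ = Nₕ/N = (0.2864, 0.0595, 0.2850, 0.3691).
x̄_st = Σ Wₕ·x̄ₕ = 0.2864·498.74 + 0.0595·495.03 + 0.2850·502.69 + 0.3691·507.21 ≈ 502.7710...
→ 502.77.

502.77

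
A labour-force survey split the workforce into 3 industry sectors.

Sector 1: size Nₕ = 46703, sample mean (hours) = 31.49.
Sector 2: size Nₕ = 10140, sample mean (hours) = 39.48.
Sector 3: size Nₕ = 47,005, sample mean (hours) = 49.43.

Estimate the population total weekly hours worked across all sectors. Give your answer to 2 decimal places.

4194461.82

1: 46703·31.49 = 1470677.47
2: 10140·39.48 = 400327.2
3: 47005·49.43 = 2323457.15
τ̂ = Σ Nₕx̄ₕ = 4194461.82.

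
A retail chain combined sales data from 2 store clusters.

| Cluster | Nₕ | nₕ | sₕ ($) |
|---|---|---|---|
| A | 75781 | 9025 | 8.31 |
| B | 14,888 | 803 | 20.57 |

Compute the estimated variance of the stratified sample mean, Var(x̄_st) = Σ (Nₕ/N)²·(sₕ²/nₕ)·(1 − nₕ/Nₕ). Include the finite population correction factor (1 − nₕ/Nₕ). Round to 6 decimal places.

N = 90669; Wₕ = Nₕ/N.
cluster A: (75781/90669)²·8.31²/9025·(1 − 9025/75781) = 0.004708557
cluster B: (14888/90669)²·20.57²/803·(1 − 803/14888) = 0.013440908
Sum = 0.018149465 → 0.018149.

0.018149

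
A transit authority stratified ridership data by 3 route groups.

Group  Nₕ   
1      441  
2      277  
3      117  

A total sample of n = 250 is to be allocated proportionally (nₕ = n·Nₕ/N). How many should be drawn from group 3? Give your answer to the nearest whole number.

35

Share of group 3 = 117/835 = 0.14012.
Allocate 250 × 0.14012 = 35.030... → 35.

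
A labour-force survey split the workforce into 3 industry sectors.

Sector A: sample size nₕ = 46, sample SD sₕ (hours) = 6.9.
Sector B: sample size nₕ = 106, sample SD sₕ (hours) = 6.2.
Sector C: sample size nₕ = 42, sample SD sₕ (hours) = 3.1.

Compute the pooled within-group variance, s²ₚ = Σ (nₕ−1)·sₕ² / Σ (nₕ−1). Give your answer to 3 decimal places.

34.412

A: (46−1)·6.9² = 45·47.61 = 2142.45
B: (106−1)·6.2² = 105·38.44 = 4036.2
C: (42−1)·3.1² = 41·9.61 = 394.01
Numerator = 6572.66; denominator = Σ(nₕ−1) = 191.
s²ₚ = 6572.66/191 = 34.41183... → 34.412.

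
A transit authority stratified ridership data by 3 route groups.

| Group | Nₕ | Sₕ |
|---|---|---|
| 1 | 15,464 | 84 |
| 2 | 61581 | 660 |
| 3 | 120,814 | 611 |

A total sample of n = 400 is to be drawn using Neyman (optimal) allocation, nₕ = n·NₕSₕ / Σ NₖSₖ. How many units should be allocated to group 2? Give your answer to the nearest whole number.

Σ NₕSₕ = 15464·84 + 61581·660 + 120814·611 = 115759790.
Share for 2: 40643460/115759790 = 0.35110.
n_2 = 400 × 0.35110 = 140.441... → 140.

140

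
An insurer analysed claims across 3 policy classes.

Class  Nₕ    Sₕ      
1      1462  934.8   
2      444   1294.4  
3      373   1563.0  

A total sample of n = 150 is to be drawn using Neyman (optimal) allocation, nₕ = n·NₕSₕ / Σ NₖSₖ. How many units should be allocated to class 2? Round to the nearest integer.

Σ NₕSₕ = 1462·934.8 + 444·1294.4 + 373·1563.0 = 2524390.2.
Share for 2: 574713.6/2524390.2 = 0.22766.
n_2 = 150 × 0.22766 = 34.150... → 34.

34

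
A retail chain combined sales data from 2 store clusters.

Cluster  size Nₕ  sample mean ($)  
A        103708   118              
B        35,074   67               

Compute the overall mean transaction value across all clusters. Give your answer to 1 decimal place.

x̄_st = (Σ Nₕx̄ₕ) / (Σ Nₕ) = (103708·118 + 35074·67) / 138782
= 14587502 / 138782 = 105.111... → 105.1.

105.1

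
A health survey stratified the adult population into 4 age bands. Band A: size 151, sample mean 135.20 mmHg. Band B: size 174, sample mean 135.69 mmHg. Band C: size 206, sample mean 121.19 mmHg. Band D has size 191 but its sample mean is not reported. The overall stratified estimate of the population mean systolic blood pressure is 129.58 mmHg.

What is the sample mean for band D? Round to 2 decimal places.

N = 151 + 174 + 206 + 191 = 722.
Overall total = μ·N = 129.58·722 = 93556.76.
Subtract the known strata: 151·135.20 + 174·135.69 + 206·121.19 = 68990.4.
Remaining total for band D: 93556.76 − 68990.4 = 24566.36.
Divide by its size: 24566.36 / 191 = 128.6197... → 128.62.

128.62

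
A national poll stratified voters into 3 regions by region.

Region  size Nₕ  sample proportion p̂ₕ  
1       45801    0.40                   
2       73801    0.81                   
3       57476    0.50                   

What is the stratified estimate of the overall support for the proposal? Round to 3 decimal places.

0.603

Wₕ = Nₕ/N with N = 177078: 0.2586, 0.4168, 0.3246.
p̂_st = 0.2586·0.40 + 0.4168·0.81 + 0.3246·0.50 ≈ 0.60333... → 0.603.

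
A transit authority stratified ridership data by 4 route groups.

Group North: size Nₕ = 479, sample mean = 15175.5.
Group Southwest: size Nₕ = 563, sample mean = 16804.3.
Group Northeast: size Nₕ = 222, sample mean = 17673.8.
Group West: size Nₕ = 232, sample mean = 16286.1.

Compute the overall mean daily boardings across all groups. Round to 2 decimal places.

N = 1496; weights Wₕ = Nₕ/N = (0.3202, 0.3763, 0.1484, 0.1551).
x̄_st = Σ Wₕ·x̄ₕ = 0.3202·15175.5 + 0.3763·16804.3 + 0.1484·17673.8 + 0.1551·16286.1 ≈ 16331.4467...
→ 16331.45.

16331.45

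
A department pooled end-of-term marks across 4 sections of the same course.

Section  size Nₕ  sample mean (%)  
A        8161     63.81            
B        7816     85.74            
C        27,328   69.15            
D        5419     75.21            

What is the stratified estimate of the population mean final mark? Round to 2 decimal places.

N = 48724; weights Wₕ = Nₕ/N = (0.1675, 0.1604, 0.5609, 0.1112).
x̄_st = Σ Wₕ·x̄ₕ = 0.1675·63.81 + 0.1604·85.74 + 0.5609·69.15 + 0.1112·75.21 ≈ 71.5908...
→ 71.59.

71.59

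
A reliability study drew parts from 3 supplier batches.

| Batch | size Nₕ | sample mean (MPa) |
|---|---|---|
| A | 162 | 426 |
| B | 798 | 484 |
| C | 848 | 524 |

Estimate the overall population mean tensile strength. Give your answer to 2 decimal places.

N = 1808; weights Wₕ = Nₕ/N = (0.0896, 0.4414, 0.4690).
x̄_st = Σ Wₕ·x̄ₕ = 0.0896·426 + 0.4414·484 + 0.4690·524 ≈ 497.5642...
→ 497.56.

497.56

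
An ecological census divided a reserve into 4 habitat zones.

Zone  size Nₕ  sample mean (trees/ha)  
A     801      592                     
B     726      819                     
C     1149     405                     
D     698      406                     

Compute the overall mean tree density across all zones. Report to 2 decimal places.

538.68

x̄_st = (Σ Nₕx̄ₕ) / (Σ Nₕ) = (801·592 + 726·819 + 1149·405 + 698·406) / 3374
= 1817519 / 3374 = 538.6838... → 538.68.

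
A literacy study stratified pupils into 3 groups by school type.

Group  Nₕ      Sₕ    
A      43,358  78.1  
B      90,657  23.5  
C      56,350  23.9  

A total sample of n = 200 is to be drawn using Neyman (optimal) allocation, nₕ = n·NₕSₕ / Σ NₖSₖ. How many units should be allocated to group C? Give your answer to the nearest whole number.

A: NₕSₕ = 43358·78.1 = 3386259.8
B: NₕSₕ = 90657·23.5 = 2130439.5
C: NₕSₕ = 56350·23.9 = 1346765
Σ NₕSₕ = 6863464.3.
n_C = 200·1346765/6863464.3 = 39.244... → 39.

39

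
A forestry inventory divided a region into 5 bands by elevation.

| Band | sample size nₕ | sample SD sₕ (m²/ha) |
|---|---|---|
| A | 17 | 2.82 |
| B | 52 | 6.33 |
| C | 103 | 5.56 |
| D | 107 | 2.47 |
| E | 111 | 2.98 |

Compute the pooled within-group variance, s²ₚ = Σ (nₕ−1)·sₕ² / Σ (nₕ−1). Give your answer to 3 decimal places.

Degrees of freedom: 16 + 51 + 102 + 106 + 110 = 385.
Σ(nₕ−1)sₕ² = 16·7.9524 + 51·40.0689 + 102·30.9136 + 106·6.1009 + 110·8.8804 = 6947.4789.
s²ₚ = 6947.4789 / 385 = 18.04540... → 18.045.

18.045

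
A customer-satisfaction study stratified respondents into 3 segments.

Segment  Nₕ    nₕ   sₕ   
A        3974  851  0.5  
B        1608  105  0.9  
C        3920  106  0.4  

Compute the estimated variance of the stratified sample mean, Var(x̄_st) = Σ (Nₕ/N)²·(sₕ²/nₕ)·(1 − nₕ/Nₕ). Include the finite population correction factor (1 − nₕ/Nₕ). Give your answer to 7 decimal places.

N = 9502. Term for each stratum: Wₕ²sₕ²/nₕ·(1−nₕ/Nₕ).
Var(x̄_st) = 0.0000403813 + 0.0002064955 + 0.0002499487 = 0.0004968255 → 0.0004968.

0.0004968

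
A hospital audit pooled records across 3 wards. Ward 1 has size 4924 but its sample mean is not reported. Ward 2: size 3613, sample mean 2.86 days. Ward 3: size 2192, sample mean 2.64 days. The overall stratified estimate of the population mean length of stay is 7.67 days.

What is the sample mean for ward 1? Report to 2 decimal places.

N = 4924 + 3613 + 2192 = 10729.
Overall total = μ·N = 7.67·10729 = 82291.43.
Subtract the known strata: 3613·2.86 + 2192·2.64 = 16120.06.
Remaining total for ward 1: 82291.43 − 16120.06 = 66171.37.
Divide by its size: 66171.37 / 4924 = 13.4385... → 13.44.

13.44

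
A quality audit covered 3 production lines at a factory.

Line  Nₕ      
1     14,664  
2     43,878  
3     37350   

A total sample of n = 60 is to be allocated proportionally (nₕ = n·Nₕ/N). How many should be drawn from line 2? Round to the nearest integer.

Share of line 2 = 43878/95892 = 0.45758.
Allocate 60 × 0.45758 = 27.455... → 27.

27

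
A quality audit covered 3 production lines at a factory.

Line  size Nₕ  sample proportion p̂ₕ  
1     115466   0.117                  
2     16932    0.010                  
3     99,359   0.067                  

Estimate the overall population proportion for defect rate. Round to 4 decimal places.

0.0877

Wₕ = Nₕ/N with N = 231757: 0.4982, 0.0731, 0.4287.
p̂_st = 0.4982·0.117 + 0.0731·0.010 + 0.4287·0.067 ≈ 0.087747... → 0.0877.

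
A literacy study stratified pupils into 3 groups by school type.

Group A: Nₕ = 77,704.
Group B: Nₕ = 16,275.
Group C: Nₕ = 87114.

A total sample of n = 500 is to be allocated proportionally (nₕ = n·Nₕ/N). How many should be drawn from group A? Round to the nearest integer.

N = 77704 + 16275 + 87114 = 181093.
n_A = 500·77704/181093 = 214.542... → 215.

215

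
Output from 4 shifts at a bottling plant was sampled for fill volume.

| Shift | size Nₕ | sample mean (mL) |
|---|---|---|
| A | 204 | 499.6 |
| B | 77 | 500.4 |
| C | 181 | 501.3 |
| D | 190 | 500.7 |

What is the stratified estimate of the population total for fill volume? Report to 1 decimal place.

326317.5

Population total = Σ Nₕ·x̄ₕ (each stratum's size times its mean).
204·499.6 + 77·500.4 + 181·501.3 + 190·500.7 = 101918.4 + 38530.8 + 90735.3 + 95133 = 326317.5.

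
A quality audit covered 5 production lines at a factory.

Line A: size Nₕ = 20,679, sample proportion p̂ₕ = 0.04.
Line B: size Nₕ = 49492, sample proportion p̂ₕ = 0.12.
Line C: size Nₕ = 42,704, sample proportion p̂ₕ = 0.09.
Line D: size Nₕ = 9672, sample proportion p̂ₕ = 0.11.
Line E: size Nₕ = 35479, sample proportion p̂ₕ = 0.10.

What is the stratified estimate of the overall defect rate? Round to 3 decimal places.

0.096

N = 20679 + 49492 + 42704 + 9672 + 35479 = 158026.
Overall proportion = Σ (Nₕ/N)·p̂ₕ.
Σ Nₕp̂ₕ = 827.16 + 5939.04 + 3843.36 + 1063.92 + 3547.9 = 15221.38.
15221.38 / 158026 = 0.09632... → 0.096.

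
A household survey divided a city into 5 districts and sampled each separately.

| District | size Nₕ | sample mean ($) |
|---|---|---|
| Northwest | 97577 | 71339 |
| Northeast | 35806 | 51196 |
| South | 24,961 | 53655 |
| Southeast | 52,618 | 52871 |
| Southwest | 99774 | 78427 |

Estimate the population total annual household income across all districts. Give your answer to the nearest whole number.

Northwest: 97577·71339 = 6961045603
Northeast: 35806·51196 = 1833123976
South: 24961·53655 = 1339282455
Southeast: 52618·52871 = 2781966278
Southwest: 99774·78427 = 7824975498
τ̂ = Σ Nₕx̄ₕ = 20740393810.

20740393810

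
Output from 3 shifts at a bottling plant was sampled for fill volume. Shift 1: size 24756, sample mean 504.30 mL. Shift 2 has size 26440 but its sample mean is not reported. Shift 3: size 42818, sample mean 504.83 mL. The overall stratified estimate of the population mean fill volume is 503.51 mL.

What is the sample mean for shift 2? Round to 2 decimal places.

Σ Nₕx̄ₕ = N·μ, so 26440·x̄_2 = 94014·503.51 − (24756·504.30 + 42818·504.83).
= 47336989.14 − 34100261.74 = 13236727.4.
x̄_2 = 13236727.4 / 26440 = 500.6327... → 500.63.

500.63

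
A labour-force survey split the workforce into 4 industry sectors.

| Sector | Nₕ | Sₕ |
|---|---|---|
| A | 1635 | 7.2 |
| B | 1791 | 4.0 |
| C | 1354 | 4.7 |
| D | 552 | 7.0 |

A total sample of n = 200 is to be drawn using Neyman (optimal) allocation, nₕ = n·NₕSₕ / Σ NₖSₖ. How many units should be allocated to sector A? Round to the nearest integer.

81

Σ NₕSₕ = 1635·7.2 + 1791·4.0 + 1354·4.7 + 552·7.0 = 29163.8.
Share for A: 11772/29163.8 = 0.40365.
n_A = 200 × 0.40365 = 80.730... → 81.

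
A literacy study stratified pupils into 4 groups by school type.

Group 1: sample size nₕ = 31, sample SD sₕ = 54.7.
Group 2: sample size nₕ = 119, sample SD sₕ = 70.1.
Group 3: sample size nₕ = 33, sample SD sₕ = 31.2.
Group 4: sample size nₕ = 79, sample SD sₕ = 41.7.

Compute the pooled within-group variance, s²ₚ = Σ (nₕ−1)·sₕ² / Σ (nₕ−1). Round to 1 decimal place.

3241.9

Degrees of freedom: 30 + 118 + 32 + 78 = 258.
Σ(nₕ−1)sₕ² = 30·2992.09 + 118·4914.01 + 32·973.44 + 78·1738.89 = 836399.38.
s²ₚ = 836399.38 / 258 = 3241.858... → 3241.9.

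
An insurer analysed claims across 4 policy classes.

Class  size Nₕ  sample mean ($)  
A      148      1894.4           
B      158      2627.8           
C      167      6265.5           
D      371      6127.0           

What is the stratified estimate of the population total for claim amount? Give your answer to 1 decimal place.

4015019.1

A: 148·1894.4 = 280371.2
B: 158·2627.8 = 415192.4
C: 167·6265.5 = 1046338.5
D: 371·6127.0 = 2273117
τ̂ = Σ Nₕx̄ₕ = 4015019.1.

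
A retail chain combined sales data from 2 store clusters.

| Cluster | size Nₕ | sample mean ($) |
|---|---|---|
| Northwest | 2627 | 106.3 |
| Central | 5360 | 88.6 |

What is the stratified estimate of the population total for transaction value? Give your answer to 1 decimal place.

Population total = Σ Nₕ·x̄ₕ (each stratum's size times its mean).
2627·106.3 + 5360·88.6 = 279250.1 + 474896 = 754146.1.

754146.1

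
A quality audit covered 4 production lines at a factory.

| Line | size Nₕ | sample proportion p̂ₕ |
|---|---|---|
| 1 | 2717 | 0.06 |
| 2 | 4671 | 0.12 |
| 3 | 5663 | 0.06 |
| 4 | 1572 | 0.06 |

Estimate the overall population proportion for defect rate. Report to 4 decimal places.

Wₕ = Nₕ/N with N = 14623: 0.1858, 0.3194, 0.3873, 0.1075.
p̂_st = 0.1858·0.06 + 0.3194·0.12 + 0.3873·0.06 + 0.1075·0.06 ≈ 0.079166... → 0.0792.

0.0792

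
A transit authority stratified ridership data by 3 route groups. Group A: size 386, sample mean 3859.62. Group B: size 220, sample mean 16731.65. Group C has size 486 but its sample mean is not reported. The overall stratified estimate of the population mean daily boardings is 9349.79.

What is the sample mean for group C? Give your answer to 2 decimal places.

10368.71

Σ Nₕx̄ₕ = N·μ, so 486·x̄_C = 1092·9349.79 − (386·3859.62 + 220·16731.65).
= 10209970.68 − 5170776.32 = 5039194.36.
x̄_C = 5039194.36 / 486 = 10368.7127... → 10368.71.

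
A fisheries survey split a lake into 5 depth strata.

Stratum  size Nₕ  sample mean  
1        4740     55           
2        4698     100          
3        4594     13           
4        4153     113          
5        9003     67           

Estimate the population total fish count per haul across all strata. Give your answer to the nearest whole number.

1862712

1: 4740·55 = 260700
2: 4698·100 = 469800
3: 4594·13 = 59722
4: 4153·113 = 469289
5: 9003·67 = 603201
τ̂ = Σ Nₕx̄ₕ = 1862712.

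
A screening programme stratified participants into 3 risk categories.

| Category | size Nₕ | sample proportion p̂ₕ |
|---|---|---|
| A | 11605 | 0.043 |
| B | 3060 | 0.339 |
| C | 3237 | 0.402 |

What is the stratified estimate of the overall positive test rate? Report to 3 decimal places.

N = 11605 + 3060 + 3237 = 17902.
Overall proportion = Σ (Nₕ/N)·p̂ₕ.
Σ Nₕp̂ₕ = 499.015 + 1037.34 + 1301.274 = 2837.629.
2837.629 / 17902 = 0.15851... → 0.159.

0.159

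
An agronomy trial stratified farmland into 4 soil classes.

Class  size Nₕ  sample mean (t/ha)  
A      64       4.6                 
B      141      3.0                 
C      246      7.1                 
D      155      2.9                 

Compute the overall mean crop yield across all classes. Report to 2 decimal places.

N = 606; weights Wₕ = Nₕ/N = (0.1056, 0.2327, 0.4059, 0.2558).
x̄_st = Σ Wₕ·x̄ₕ = 0.1056·4.6 + 0.2327·3.0 + 0.4059·7.1 + 0.2558·2.9 ≈ 4.8078...
→ 4.81.

4.81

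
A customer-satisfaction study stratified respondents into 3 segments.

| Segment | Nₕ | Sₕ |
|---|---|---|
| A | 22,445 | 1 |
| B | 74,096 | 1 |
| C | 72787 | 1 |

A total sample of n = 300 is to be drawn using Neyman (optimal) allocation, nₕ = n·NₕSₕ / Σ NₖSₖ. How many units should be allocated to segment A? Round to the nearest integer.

Σ NₕSₕ = 22445·1 + 74096·1 + 72787·1 = 169328.
Share for A: 22445/169328 = 0.13255.
n_A = 300 × 0.13255 = 39.766... → 40.

40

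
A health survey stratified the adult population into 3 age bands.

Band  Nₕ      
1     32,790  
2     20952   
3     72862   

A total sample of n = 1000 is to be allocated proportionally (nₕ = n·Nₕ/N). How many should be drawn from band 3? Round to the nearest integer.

576

N = 32790 + 20952 + 72862 = 126604.
n_3 = 1000·72862/126604 = 575.511... → 576.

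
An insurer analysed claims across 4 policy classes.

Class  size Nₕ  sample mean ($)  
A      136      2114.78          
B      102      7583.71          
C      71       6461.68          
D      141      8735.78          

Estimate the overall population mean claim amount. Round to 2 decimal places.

6114.83

N = 450; weights Wₕ = Nₕ/N = (0.3022, 0.2267, 0.1578, 0.3133).
x̄_st = Σ Wₕ·x̄ₕ = 0.3022·2114.78 + 0.2267·7583.71 + 0.1578·6461.68 + 0.3133·8735.78 ≈ 6114.8284...
→ 6114.83.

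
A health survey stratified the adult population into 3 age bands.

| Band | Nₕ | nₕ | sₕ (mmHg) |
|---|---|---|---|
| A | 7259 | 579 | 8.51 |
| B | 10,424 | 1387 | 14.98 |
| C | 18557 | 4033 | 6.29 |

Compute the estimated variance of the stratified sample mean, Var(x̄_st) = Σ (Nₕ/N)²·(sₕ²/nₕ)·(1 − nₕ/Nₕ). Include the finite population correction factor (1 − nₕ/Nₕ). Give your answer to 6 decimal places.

0.018236

N = 36240; Wₕ = Nₕ/N.
band A: (7259/36240)²·8.51²/579·(1 − 579/7259) = 0.004618037
band B: (10424/36240)²·14.98²/1387·(1 − 1387/10424) = 0.011604581
band C: (18557/36240)²·6.29²/4033·(1 − 4033/18557) = 0.002013218
Sum = 0.018235836 → 0.018236.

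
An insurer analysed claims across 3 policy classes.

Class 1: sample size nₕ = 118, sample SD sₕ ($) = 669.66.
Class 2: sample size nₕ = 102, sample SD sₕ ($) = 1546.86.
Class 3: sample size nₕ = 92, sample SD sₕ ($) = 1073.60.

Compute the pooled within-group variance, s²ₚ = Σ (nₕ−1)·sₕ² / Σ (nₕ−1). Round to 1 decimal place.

1291347.9

1: (118−1)·669.66² = 117·448444.5156 = 52468008.3252
2: (102−1)·1546.86² = 101·2392775.8596 = 241670361.8196
3: (92−1)·1073.60² = 91·1152616.96 = 104888143.36
Numerator = 399026513.5048; denominator = Σ(nₕ−1) = 309.
s²ₚ = 399026513.5048/309 = 1291347.940... → 1291347.9.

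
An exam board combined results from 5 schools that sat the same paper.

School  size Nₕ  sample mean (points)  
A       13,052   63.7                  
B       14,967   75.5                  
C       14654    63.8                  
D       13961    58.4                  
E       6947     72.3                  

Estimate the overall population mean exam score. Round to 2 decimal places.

N = 13052 + 14967 + 14654 + 13961 + 6947 = 63581.
Overall mean = Σ (Nₕ/N)·x̄ₕ — weight by population share, not a simple average.
Σ Nₕx̄ₕ = 13052·63.7 + 14967·75.5 + 14654·63.8 + 13961·58.4 + 6947·72.3 = 831412.4 + 1130008.5 + 934925.2 + 815322.4 + 502268.1 = 4213936.6.
Divide by N: 4213936.6 / 63581 = 66.2767... → 66.28.

66.28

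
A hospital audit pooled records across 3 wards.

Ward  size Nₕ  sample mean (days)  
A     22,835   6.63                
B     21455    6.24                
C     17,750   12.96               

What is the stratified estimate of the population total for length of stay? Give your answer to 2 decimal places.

A: 22835·6.63 = 151396.05
B: 21455·6.24 = 133879.2
C: 17750·12.96 = 230040
τ̂ = Σ Nₕx̄ₕ = 515315.25.

515315.25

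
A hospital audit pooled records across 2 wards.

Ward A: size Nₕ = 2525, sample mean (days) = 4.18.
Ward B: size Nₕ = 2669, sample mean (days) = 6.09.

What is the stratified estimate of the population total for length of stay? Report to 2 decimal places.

26808.71

A: 2525·4.18 = 10554.5
B: 2669·6.09 = 16254.21
τ̂ = Σ Nₕx̄ₕ = 26808.71.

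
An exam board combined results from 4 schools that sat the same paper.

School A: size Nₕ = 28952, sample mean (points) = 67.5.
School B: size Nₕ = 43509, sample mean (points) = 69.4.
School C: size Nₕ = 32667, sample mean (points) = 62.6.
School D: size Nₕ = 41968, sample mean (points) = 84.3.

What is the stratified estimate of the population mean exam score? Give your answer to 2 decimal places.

x̄_st = (Σ Nₕx̄ₕ) / (Σ Nₕ) = (28952·67.5 + 43509·69.4 + 32667·62.6 + 41968·84.3) / 147096
= 10556641.2 / 147096 = 71.7670... → 71.77.

71.77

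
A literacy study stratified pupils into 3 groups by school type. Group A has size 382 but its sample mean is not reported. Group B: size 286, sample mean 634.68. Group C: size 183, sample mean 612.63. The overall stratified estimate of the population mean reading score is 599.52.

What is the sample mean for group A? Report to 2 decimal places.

N = 382 + 286 + 183 = 851.
Overall total = μ·N = 599.52·851 = 510191.52.
Subtract the known strata: 286·634.68 + 183·612.63 = 293629.77.
Remaining total for group A: 510191.52 − 293629.77 = 216561.75.
Divide by its size: 216561.75 / 382 = 566.9156... → 566.92.

566.92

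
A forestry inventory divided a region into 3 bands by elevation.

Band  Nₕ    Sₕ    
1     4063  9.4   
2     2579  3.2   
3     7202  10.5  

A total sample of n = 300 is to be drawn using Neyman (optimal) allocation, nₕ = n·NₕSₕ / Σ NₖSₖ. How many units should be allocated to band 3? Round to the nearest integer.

186

1: NₕSₕ = 4063·9.4 = 38192.2
2: NₕSₕ = 2579·3.2 = 8252.8
3: NₕSₕ = 7202·10.5 = 75621
Σ NₕSₕ = 122066.
n_3 = 300·75621/122066 = 185.853... → 186.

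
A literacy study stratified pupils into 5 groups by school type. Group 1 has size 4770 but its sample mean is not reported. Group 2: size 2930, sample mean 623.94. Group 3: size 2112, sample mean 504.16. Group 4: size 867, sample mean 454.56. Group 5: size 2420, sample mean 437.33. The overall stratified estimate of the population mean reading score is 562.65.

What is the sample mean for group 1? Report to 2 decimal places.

634.13

Σ Nₕx̄ₕ = N·μ, so 4770·x̄_1 = 13099·562.65 − (2930·623.94 + 2112·504.16 + 867·454.56 + 2420·437.33).
= 7370152.35 − 4345372.24 = 3024780.11.
x̄_1 = 3024780.11 / 4770 = 634.1258... → 634.13.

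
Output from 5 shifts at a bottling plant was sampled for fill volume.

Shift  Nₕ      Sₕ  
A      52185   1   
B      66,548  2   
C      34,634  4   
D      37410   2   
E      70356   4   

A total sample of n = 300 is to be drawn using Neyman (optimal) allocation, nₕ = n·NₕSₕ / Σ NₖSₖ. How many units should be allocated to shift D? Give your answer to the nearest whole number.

33

Σ NₕSₕ = 52185·1 + 66548·2 + 34634·4 + 37410·2 + 70356·4 = 680061.
Share for D: 74820/680061 = 0.11002.
n_D = 300 × 0.11002 = 33.006... → 33.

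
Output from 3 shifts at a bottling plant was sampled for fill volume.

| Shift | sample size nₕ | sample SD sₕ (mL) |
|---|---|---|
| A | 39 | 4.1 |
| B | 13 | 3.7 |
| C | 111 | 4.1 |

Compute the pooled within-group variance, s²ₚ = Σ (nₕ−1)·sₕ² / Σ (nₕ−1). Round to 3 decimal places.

A: (39−1)·4.1² = 38·16.81 = 638.78
B: (13−1)·3.7² = 12·13.69 = 164.28
C: (111−1)·4.1² = 110·16.81 = 1849.1
Numerator = 2652.16; denominator = Σ(nₕ−1) = 160.
s²ₚ = 2652.16/160 = 16.576 → 16.576.

16.576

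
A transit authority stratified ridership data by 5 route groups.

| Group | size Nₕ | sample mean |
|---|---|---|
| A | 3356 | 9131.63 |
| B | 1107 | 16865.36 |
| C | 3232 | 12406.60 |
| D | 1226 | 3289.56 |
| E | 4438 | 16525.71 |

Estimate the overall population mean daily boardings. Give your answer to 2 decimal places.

12485.06

N = 3356 + 1107 + 3232 + 1226 + 4438 = 13359.
The stratified mean weights each stratum mean by its population share Nₕ/N.
Σ Nₕx̄ₕ = 3356·9131.63 + 1107·16865.36 + 3232·12406.60 + 1226·3289.56 + 4438·16525.71 = 30645750.28 + 18669953.52 + 40098131.2 + 4033000.56 + 73341100.98 = 166787936.54.
Divide by N: 166787936.54 / 13359 = 12485.0615... → 12485.06.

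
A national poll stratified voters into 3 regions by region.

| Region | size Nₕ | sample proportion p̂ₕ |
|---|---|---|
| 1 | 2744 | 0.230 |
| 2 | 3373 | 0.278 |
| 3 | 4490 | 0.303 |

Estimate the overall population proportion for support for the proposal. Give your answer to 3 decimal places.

N = 2744 + 3373 + 4490 = 10607.
Overall proportion = Σ (Nₕ/N)·p̂ₕ.
Σ Nₕp̂ₕ = 631.12 + 937.694 + 1360.47 = 2929.284.
2929.284 / 10607 = 0.27617... → 0.276.

0.276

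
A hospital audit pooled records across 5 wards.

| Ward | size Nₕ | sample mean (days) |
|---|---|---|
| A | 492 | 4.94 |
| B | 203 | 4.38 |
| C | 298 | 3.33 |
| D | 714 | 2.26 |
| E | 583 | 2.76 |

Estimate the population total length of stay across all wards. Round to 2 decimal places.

7534.68

Population total = Σ Nₕ·x̄ₕ (each stratum's size times its mean).
492·4.94 + 203·4.38 + 298·3.33 + 714·2.26 + 583·2.76 = 2430.48 + 889.14 + 992.34 + 1613.64 + 1609.08 = 7534.68.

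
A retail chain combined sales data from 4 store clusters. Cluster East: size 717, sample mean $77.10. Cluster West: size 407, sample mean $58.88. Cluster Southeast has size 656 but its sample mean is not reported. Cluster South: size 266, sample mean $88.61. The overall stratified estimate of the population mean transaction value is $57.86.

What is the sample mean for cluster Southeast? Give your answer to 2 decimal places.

N = 717 + 407 + 656 + 266 = 2046.
Overall total = μ·N = 57.86·2046 = 118381.56.
Subtract the known strata: 717·77.10 + 407·58.88 + 266·88.61 = 102815.12.
Remaining total for cluster Southeast: 118381.56 − 102815.12 = 15566.44.
Divide by its size: 15566.44 / 656 = 23.7293... → 23.73.

23.73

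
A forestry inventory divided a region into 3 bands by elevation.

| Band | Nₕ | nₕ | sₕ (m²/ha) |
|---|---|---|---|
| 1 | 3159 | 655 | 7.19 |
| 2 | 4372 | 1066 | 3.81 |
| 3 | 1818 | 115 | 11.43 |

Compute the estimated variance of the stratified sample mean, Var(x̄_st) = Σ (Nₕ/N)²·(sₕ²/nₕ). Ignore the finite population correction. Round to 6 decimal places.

0.054948

N = 9349; Wₕ = Nₕ/N.
band 1: (3159/9349)²·7.19²/655 = 0.009011258
band 2: (4372/9349)²·3.81²/1066 = 0.002977987
band 3: (1818/9349)²·11.43²/115 = 0.042958792
Sum = 0.054948036 → 0.054948.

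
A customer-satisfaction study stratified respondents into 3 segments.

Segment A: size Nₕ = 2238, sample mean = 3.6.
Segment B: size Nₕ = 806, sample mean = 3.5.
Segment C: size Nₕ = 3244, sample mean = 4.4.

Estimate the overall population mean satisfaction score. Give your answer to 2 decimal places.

N = 2238 + 806 + 3244 = 6288.
Overall mean = Σ (Nₕ/N)·x̄ₕ — weight by population share, not a simple average.
Σ Nₕx̄ₕ = 2238·3.6 + 806·3.5 + 3244·4.4 = 8056.8 + 2821 + 14273.6 = 25151.4.
Divide by N: 25151.4 / 6288 = 3.9999... → 4.00.

4.00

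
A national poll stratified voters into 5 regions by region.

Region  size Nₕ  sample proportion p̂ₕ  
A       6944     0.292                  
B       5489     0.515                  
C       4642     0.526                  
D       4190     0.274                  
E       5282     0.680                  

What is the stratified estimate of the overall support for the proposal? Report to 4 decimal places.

0.4534

N = 6944 + 5489 + 4642 + 4190 + 5282 = 26547.
Overall proportion = Σ (Nₕ/N)·p̂ₕ.
Σ Nₕp̂ₕ = 2027.648 + 2826.835 + 2441.692 + 1148.06 + 3591.76 = 12035.995.
12035.995 / 26547 = 0.453384... → 0.4534.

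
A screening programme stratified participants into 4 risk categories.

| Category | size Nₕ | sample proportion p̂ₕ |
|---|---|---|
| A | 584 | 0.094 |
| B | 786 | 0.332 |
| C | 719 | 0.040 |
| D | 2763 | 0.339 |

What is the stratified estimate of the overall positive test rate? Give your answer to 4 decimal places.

0.2641

N = 584 + 786 + 719 + 2763 = 4852.
Overall proportion = Σ (Nₕ/N)·p̂ₕ.
Σ Nₕp̂ₕ = 54.896 + 260.952 + 28.76 + 936.657 = 1281.265.
1281.265 / 4852 = 0.264069... → 0.2641.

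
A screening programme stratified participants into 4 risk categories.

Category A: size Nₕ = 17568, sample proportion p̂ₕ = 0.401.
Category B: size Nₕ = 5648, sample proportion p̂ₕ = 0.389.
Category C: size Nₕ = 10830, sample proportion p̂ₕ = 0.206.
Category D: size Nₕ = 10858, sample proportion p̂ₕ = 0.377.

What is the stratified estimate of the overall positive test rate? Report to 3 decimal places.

Wₕ = Nₕ/N with N = 44904: 0.3912, 0.1258, 0.2412, 0.2418.
p̂_st = 0.3912·0.401 + 0.1258·0.389 + 0.2412·0.206 + 0.2418·0.377 ≈ 0.34666... → 0.347.

0.347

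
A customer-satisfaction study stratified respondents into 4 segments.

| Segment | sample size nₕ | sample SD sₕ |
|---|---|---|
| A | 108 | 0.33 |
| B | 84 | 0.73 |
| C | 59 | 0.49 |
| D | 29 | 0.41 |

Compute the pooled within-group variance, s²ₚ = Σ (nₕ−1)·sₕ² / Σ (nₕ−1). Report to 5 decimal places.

A: (108−1)·0.33² = 107·0.1089 = 11.6523
B: (84−1)·0.73² = 83·0.5329 = 44.2307
C: (59−1)·0.49² = 58·0.2401 = 13.9258
D: (29−1)·0.41² = 28·0.1681 = 4.7068
Numerator = 74.5156; denominator = Σ(nₕ−1) = 276.
s²ₚ = 74.5156/276 = 0.2699841... → 0.26998.

0.26998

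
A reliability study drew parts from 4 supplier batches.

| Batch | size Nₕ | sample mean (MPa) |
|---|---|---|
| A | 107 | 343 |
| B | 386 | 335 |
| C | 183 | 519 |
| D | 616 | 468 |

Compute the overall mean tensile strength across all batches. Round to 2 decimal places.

N = 1292; weights Wₕ = Nₕ/N = (0.0828, 0.2988, 0.1416, 0.4768).
x̄_st = Σ Wₕ·x̄ₕ = 0.0828·343 + 0.2988·335 + 0.1416·519 + 0.4768·468 ≈ 425.1362...
→ 425.14.

425.14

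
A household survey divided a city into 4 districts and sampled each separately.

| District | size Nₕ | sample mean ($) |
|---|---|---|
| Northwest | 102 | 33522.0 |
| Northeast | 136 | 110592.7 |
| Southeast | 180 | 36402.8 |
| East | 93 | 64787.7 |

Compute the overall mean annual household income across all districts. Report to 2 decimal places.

N = 102 + 136 + 180 + 93 = 511.
The stratified mean weights each stratum mean by its population share Nₕ/N.
Σ Nₕx̄ₕ = 102·33522.0 + 136·110592.7 + 180·36402.8 + 93·64787.7 = 3419244 + 15040607.2 + 6552504 + 6025256.1 = 31037611.3.
Divide by N: 31037611.3 / 511 = 60738.9654... → 60738.97.

60738.97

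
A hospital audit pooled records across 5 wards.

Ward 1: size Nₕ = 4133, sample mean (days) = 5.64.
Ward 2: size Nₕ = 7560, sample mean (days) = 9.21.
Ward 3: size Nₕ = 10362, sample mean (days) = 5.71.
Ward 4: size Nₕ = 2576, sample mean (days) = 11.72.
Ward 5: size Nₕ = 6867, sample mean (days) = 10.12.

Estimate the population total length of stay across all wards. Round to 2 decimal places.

251789.50

1: 4133·5.64 = 23310.12
2: 7560·9.21 = 69627.6
3: 10362·5.71 = 59167.02
4: 2576·11.72 = 30190.72
5: 6867·10.12 = 69494.04
τ̂ = Σ Nₕx̄ₕ = 251789.50.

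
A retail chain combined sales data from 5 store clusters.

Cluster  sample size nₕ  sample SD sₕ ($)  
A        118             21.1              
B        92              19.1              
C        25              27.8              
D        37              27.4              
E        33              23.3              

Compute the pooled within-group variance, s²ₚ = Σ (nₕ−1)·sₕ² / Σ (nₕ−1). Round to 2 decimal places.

494.12

A: (118−1)·21.1² = 117·445.21 = 52089.57
B: (92−1)·19.1² = 91·364.81 = 33197.71
C: (25−1)·27.8² = 24·772.84 = 18548.16
D: (37−1)·27.4² = 36·750.76 = 27027.36
E: (33−1)·23.3² = 32·542.89 = 17372.48
Numerator = 148235.28; denominator = Σ(nₕ−1) = 300.
s²ₚ = 148235.28/300 = 494.1176 → 494.12.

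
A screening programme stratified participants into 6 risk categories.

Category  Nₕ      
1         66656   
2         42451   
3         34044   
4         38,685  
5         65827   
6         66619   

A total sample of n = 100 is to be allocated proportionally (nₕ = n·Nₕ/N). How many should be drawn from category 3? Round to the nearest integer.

Share of category 3 = 34044/314282 = 0.10832.
Allocate 100 × 0.10832 = 10.832... → 11.

11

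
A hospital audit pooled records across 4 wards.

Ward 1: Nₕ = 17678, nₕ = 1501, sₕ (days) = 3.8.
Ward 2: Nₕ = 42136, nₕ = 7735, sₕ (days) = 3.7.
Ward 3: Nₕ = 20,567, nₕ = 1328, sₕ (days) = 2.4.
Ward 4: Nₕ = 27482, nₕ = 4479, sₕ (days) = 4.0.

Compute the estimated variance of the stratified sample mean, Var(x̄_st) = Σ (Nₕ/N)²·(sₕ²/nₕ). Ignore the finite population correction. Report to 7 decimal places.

0.0009181

N = 107863. Term for each stratum: Wₕ²sₕ²/nₕ.
Var(x̄_st) = 0.0002584091 + 0.0002700877 + 0.0001576962 + 0.0002318946 = 0.0009180876 → 0.0009181.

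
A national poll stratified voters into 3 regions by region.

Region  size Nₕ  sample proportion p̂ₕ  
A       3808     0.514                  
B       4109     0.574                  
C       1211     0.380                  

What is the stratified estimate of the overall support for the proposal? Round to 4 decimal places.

Wₕ = Nₕ/N with N = 9128: 0.4172, 0.4502, 0.1327.
p̂_st = 0.4172·0.514 + 0.4502·0.574 + 0.1327·0.380 ≈ 0.523232... → 0.5232.

0.5232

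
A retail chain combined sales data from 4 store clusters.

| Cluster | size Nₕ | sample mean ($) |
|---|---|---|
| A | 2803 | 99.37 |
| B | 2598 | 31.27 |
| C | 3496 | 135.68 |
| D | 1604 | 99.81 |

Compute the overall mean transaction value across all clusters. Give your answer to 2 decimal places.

N = 2803 + 2598 + 3496 + 1604 = 10501.
The stratified mean weights each stratum mean by its population share Nₕ/N.
Σ Nₕx̄ₕ = 2803·99.37 + 2598·31.27 + 3496·135.68 + 1604·99.81 = 278534.11 + 81239.46 + 474337.28 + 160095.24 = 994206.09.
Divide by N: 994206.09 / 10501 = 94.6773... → 94.68.

94.68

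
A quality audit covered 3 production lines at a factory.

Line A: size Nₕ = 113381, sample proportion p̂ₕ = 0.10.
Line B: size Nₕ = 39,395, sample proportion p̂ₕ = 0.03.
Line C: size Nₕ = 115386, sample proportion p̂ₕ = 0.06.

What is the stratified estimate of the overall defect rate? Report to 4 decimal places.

Wₕ = Nₕ/N with N = 268162: 0.4228, 0.1469, 0.4303.
p̂_st = 0.4228·0.10 + 0.1469·0.03 + 0.4303·0.06 ≈ 0.072505... → 0.0725.

0.0725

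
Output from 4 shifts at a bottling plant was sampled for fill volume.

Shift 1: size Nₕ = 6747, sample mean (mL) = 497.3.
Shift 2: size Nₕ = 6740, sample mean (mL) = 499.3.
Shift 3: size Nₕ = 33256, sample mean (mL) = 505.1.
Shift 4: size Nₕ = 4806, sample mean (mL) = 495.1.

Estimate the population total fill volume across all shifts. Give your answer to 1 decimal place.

Estimate total by summing Nₕ·x̄ₕ over strata.
6747·497.3 + 6740·499.3 + 33256·505.1 + 4806·495.1 = 3355283.1 + 3365282 + 16797605.6 + 2379450.6 = 25897621.3.

25897621.3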